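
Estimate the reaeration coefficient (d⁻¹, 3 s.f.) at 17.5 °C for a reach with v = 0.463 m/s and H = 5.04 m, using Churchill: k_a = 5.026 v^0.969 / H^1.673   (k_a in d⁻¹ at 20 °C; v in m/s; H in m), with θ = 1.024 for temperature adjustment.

k_a ≈ 0.150 d⁻¹

k_a(20) = 5.026 × 0.463^0.969 / 5.04^1.673 = 5.026 × 0.4742 / 14.97 = 0.1592 d⁻¹.
k_a(17.5) = 0.1592 × 1.024^(17.5−20) = 0.1592 × 0.9424 = 0.1501 d⁻¹.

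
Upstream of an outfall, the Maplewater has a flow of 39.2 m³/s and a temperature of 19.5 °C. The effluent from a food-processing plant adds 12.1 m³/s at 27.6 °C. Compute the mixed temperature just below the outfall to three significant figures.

21.4 °C

Flow-weighted mixing: C = (Q_r C_r + Q_w C_w)/(Q_r + Q_w)
= (39.2×19.5 + 12.1×27.6)/(39.2 + 12.1) = 1098/51.30 = 21.41 °C.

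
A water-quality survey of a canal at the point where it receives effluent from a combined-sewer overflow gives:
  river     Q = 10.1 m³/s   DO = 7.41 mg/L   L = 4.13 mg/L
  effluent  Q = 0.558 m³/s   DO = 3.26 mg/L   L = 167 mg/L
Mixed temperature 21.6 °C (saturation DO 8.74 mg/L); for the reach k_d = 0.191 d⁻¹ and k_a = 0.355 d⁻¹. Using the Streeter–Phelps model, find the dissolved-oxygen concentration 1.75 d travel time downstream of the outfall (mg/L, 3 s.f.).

DO ≈ 5.28 mg/L

Mixed DO = (10.1×7.41 + 0.558×3.26)/(10.1+0.558) = 76.66/10.66 = 7.193 mg/L.
Mixed L₀ = (10.1×4.13 + 0.558×167)/(10.66) = 134.9/10.66 = 12.66 mg/L.
Initial deficit D₀ = C_s − DO₀ = 8.74 − 7.193 = 1.547 mg/L.
D(1.75) = [0.191×12.66/(0.355−0.191)](e^(−0.191×1.75) − e^(−0.355×1.75)) + 1.547 e^(−0.355×1.75)
= 14.74 × (0.7159 − 0.5373) + 1.547 × 0.5373 = 3.464 mg/L.
DO = 8.74 − 3.464 = 5.276 mg/L.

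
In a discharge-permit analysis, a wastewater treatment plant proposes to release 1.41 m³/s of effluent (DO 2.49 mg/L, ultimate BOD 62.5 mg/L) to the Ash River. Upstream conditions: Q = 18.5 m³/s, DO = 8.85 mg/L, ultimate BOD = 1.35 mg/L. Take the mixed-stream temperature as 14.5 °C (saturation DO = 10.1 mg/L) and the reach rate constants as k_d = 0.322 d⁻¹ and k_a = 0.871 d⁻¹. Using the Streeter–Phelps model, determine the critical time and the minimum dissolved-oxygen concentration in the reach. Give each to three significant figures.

t_c ≈ 0.512 d; minimum DO ≈ 8.32 mg/L

Mixed DO = (18.5×8.85 + 1.41×2.49)/(18.5+1.41) = 167.2/19.91 = 8.400 mg/L.
Mixed L₀ = (18.5×1.35 + 1.41×62.5)/(19.91) = 113.1/19.91 = 5.681 mg/L.
Initial deficit D₀ = C_s − DO₀ = 10.1 − 8.400 = 1.700 mg/L.
t_c = (1/0.5490) ln[(0.871/0.322)(1 − 1.700×0.5490/(0.322×5.681))] = 1.821 × ln(1.324) = 0.5118 d.
D_c = (0.322/0.871) × 5.681 × e^(−0.322×0.5118) = 0.3697 × 5.681 × 0.8481 = 1.781 mg/L.
Minimum DO = 10.1 − 1.781 = 8.319 mg/L.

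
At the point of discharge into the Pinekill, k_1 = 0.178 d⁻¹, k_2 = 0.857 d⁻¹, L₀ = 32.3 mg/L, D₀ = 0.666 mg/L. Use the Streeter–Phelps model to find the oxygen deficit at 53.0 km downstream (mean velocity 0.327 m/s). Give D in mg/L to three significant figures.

Travel time t = x/v = 53.0 km / (0.327 m/s) = 53000 m / 0.327 m/s = 162100 s = 1.876 d.
k_1 L₀/(k_2−k_1) = 0.178×32.3/(0.857−0.178) = 5.749/0.6790 = 8.467 mg/L.
e^(−k_1 t) = e^(−0.178×1.876) = 0.7161; e^(−k_2 t) = e^(−0.857×1.876) = 0.2004.
D = 8.467 × (0.7161 − 0.2004) + 0.666 × 0.2004 = 4.367 + 0.1334 = 4.501 mg/L.

D ≈ 4.50 mg/L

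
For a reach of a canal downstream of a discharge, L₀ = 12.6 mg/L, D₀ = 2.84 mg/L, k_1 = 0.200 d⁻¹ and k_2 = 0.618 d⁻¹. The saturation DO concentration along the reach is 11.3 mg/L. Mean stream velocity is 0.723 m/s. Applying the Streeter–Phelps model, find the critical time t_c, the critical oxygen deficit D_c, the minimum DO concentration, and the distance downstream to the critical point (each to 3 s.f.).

With k_2/k_1 = 3.090 and 1 − D₀(k_2−k_1)/(k_1 L₀) = 0.5289,
t_c = ln(3.090 × 0.5289) / (0.618 − 0.200) = ln(1.634) / 0.4180 = 0.4913/0.4180 = 1.175 d.
L(t_c) = L₀ e^(−k_1 t_c) = 12.6 × 0.7905 = 9.961 mg/L, and at the critical point k_2 D_c = k_1 L, so D_c = (0.200/0.618) × 9.961 = 3.224 mg/L.
Minimum DO = C_s − D_c = 11.3 − 3.224 = 8.076 mg/L.
x_c = v t_c = 0.723 m/s × 1.175 d × 86400 s/d = 73410 m ≈ 73.4 km.

t_c ≈ 1.18 d; D_c ≈ 3.22 mg/L; min DO ≈ 8.08 mg/L; x_c ≈ 73.4 km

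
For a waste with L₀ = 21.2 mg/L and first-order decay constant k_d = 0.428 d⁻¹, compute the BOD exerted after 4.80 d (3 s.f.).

y ≈ 18.5 mg/L

y_t = L₀(1 − e^(−k_d t)) = 21.2 × (1 − e^(−0.428×4.80))
= 21.2 × (1 − 0.1282) = 21.2 × 0.8718 = 18.48 mg/L.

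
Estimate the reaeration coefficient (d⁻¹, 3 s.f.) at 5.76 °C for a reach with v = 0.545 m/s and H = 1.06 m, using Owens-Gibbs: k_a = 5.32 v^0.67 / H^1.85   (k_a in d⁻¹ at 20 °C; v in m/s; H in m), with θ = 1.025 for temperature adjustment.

k_a(20) = 5.32 × 0.545^0.67 / 1.06^1.85 = 5.32 × 0.6659 / 1.114 = 3.180 d⁻¹.
k_a(5.76) = 3.180 × 1.025^(5.76−20) = 3.180 × 0.7035 = 2.238 d⁻¹.

k_a ≈ 2.24 d⁻¹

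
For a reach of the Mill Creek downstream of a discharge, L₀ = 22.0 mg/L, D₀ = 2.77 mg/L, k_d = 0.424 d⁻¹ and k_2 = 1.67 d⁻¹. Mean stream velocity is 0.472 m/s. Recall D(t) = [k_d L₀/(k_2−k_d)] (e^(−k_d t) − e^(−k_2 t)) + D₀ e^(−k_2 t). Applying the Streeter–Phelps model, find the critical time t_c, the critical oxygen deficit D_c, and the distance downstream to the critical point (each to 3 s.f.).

t_c ≈ 0.729 d; D_c ≈ 4.10 mg/L; x_c ≈ 29.7 km

At the critical point dD/dt = 0, so k_d L₀ e^(−k_d t) = k_2 D. Substituting D(t) from the Streeter–Phelps equation and solving for t gives
t_c = ln[(k_2/k_d)(1 − D₀(k_2−k_d)/(k_d L₀))] / (k_2−k_d).
Here k_2−k_d = 1.246 d⁻¹ and 1 − D₀(k_2−k_d)/(k_d L₀) = 1 − 2.77×1.246/(0.424×22.0) = 0.6300, so
t_c = ln(3.939 × 0.6300) / 1.246 = 0.9088 / 1.246 = 0.7294 d.
L(t_c) = L₀ e^(−k_d t_c) = 22.0 × 0.7340 = 16.15 mg/L, and at the critical point k_2 D_c = k_d L, so D_c = (0.424/1.67) × 16.15 = 4.100 mg/L.
x_c = v t_c = 0.472 m/s × 0.7294 d × 86400 s/d = 29740 m ≈ 29.7 km.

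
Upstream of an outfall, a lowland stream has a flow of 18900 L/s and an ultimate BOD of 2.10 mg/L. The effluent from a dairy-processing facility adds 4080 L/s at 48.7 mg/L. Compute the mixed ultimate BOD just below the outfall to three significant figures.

10.4 mg/L

Flow-weighted mixing: C = (Q_r C_r + Q_w C_w)/(Q_r + Q_w)
= (18900×2.10 + 4080×48.7)/(18900 + 4080) = 238400/22980 = 10.37 mg/L.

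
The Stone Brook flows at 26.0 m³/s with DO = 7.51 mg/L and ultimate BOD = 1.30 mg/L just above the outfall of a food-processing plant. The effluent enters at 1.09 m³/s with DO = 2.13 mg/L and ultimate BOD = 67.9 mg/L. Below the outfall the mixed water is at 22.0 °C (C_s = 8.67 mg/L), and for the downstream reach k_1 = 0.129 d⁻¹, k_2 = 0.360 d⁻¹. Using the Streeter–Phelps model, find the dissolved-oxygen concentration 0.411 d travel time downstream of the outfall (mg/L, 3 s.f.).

Mixed DO = (26.0×7.51 + 1.09×2.13)/(26.0+1.09) = 197.6/27.09 = 7.294 mg/L.
Mixed L₀ = (26.0×1.30 + 1.09×67.9)/(27.09) = 107.8/27.09 = 3.980 mg/L.
Initial deficit D₀ = C_s − DO₀ = 8.67 − 7.294 = 1.376 mg/L.
D(0.411) = [0.129×3.980/(0.360−0.129)](e^(−0.129×0.411) − e^(−0.360×0.411)) + 1.376 e^(−0.360×0.411)
= 2.222 × (0.9484 − 0.8625) + 1.376 × 0.8625 = 1.378 mg/L.
DO = 8.67 − 1.378 = 7.292 mg/L.

DO ≈ 7.29 mg/L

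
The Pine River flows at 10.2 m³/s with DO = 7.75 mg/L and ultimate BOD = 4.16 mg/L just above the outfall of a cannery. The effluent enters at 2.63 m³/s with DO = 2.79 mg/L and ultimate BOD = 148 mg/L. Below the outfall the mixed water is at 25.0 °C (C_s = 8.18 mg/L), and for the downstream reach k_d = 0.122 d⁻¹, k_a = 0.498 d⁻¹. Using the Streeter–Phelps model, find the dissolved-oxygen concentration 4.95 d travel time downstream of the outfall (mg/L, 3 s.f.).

DO ≈ 3.02 mg/L

Mixed DO = (10.2×7.75 + 2.63×2.79)/(10.2+2.63) = 86.39/12.83 = 6.733 mg/L.
Mixed L₀ = (10.2×4.16 + 2.63×148)/(12.83) = 431.7/12.83 = 33.65 mg/L.
Initial deficit D₀ = C_s − DO₀ = 8.18 − 6.733 = 1.447 mg/L.
D(4.95) = [0.122×33.65/(0.498−0.122)](e^(−0.122×4.95) − e^(−0.498×4.95)) + 1.447 e^(−0.498×4.95)
= 10.92 × (0.5467 − 0.08500) + 1.447 × 0.08500 = 5.163 mg/L.
DO = 8.18 − 5.163 = 3.017 mg/L.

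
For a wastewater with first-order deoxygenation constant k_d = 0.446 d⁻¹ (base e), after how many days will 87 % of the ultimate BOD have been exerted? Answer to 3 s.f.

y/L₀ = 1 − e^(−k_d t) = 0.87 ⇒ e^(−k_d t) = 0.130
t = −ln(0.130) / 0.446 = 2.040 / 0.446 = 4.574 d.

t ≈ 4.57 d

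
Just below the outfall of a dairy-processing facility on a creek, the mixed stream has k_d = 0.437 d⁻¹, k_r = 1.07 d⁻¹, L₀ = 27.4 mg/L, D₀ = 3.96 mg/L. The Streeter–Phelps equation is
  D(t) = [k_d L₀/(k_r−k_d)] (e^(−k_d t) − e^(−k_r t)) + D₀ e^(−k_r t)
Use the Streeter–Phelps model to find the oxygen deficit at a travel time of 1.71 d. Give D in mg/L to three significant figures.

D ≈ 6.56 mg/L

k_d L₀/(k_r−k_d) = 0.437×27.4/(1.07−0.437) = 11.97/0.6330 = 18.92 mg/L.
e^(−k_d t) = e^(−0.437×1.710) = 0.4737; e^(−k_r t) = e^(−1.07×1.710) = 0.1605.
D = 18.92 × (0.4737 − 0.1605) + 3.96 × 0.1605 = 5.924 + 0.6354 = 6.560 mg/L.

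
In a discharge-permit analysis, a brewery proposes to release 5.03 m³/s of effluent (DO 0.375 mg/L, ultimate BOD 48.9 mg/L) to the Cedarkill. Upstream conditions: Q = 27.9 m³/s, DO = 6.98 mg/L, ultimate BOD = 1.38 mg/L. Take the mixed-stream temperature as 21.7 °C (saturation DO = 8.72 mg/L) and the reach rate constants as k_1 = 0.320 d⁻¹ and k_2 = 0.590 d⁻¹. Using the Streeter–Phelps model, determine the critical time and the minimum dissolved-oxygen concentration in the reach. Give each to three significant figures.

Mixed DO = (27.9×6.98 + 5.03×0.375)/(27.9+5.03) = 196.6/32.93 = 5.971 mg/L.
Mixed L₀ = (27.9×1.38 + 5.03×48.9)/(32.93) = 284.5/32.93 = 8.639 mg/L.
Initial deficit D₀ = C_s − DO₀ = 8.72 − 5.971 = 2.749 mg/L.
t_c = (1/0.2700) ln[(0.590/0.320)(1 − 2.749×0.2700/(0.320×8.639))] = 3.704 × ln(1.349) = 1.108 d.
D_c = (0.320/0.590) × 8.639 × e^(−0.320×1.108) = 0.5424 × 8.639 × 0.7015 = 3.287 mg/L.
Minimum DO = 8.72 − 3.287 = 5.433 mg/L.

t_c ≈ 1.11 d; minimum DO ≈ 5.43 mg/L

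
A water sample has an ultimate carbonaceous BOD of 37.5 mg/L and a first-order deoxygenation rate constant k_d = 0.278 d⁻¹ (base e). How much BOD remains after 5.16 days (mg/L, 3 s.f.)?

L_t = L₀ e^(−k_d t) = 37.5 × e^(−0.278×5.16) = 37.5 × 0.2382 = 8.934 mg/L.

L ≈ 8.93 mg/L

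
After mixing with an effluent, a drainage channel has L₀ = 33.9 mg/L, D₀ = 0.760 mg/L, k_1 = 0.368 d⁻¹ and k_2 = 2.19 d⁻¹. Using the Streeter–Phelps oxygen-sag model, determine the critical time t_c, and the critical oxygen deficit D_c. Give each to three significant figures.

t_c = [1/(k_2−k_1)] ln[(k_2/k_1)(1 − D₀(k_2−k_1)/(k_1 L₀))]
= [1/(2.19−0.368)] ln[(2.19/0.368)(1 − 0.760×1.822/(0.368×33.9))]
= (1/1.822) ln[5.951 × 0.8890] = 0.5488 × ln(5.291) = 0.5488 × 1.666 = 0.9143 d.
L(t_c) = L₀ e^(−k_1 t_c) = 33.9 × 0.7143 = 24.21 mg/L, and at the critical point k_2 D_c = k_1 L, so D_c = (0.368/2.19) × 24.21 = 4.069 mg/L.

t_c ≈ 0.914 d; D_c ≈ 4.07 mg/L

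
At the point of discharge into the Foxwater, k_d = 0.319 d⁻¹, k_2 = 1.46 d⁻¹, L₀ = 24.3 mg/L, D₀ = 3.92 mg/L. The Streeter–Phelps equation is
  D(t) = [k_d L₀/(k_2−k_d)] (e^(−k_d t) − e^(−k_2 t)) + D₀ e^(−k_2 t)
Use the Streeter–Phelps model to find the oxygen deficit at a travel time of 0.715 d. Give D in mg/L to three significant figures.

D ≈ 4.40 mg/L

k_d L₀/(k_2−k_d) = 0.319×24.3/(1.46−0.319) = 7.752/1.141 = 6.794 mg/L.
e^(−k_d t) = e^(−0.319×0.7150) = 0.7961; e^(−k_2 t) = e^(−1.46×0.7150) = 0.3521.
D = 6.794 × (0.7961 − 0.3521) + 3.92 × 0.3521 = 3.016 + 1.380 = 4.396 mg/L.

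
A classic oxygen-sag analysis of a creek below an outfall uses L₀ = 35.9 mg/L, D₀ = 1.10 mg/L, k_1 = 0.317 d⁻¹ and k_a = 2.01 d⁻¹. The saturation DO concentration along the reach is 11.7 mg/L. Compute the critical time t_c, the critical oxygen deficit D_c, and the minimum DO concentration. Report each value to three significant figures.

With k_a/k_1 = 6.341 and 1 − D₀(k_a−k_1)/(k_1 L₀) = 0.8364,
t_c = ln(6.341 × 0.8364) / (2.01 − 0.317) = ln(5.303) / 1.693 = 1.668/1.693 = 0.9854 d.
D_c = (k_1/k_a) L₀ e^(−k_1 t_c) = (0.317/2.01) × 35.9 × e^(−0.317×0.9854) = 0.1577 × 35.9 × 0.7317 = 4.143 mg/L.
Minimum DO = C_s − D_c = 11.7 − 4.143 = 7.557 mg/L.

t_c ≈ 0.985 d; D_c ≈ 4.14 mg/L; min DO ≈ 7.56 mg/L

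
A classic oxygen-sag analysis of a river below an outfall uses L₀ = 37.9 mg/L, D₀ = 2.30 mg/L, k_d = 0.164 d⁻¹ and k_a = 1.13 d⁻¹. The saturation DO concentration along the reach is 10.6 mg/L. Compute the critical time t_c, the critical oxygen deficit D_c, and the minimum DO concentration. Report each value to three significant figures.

At the critical point dD/dt = 0, so k_d L₀ e^(−k_d t) = k_a D. Substituting D(t) from the Streeter–Phelps equation and solving for t gives
t_c = ln[(k_a/k_d)(1 − D₀(k_a−k_d)/(k_d L₀))] / (k_a−k_d).
Here k_a−k_d = 0.9660 d⁻¹ and 1 − D₀(k_a−k_d)/(k_d L₀) = 1 − 2.30×0.9660/(0.164×37.9) = 0.6425, so
t_c = ln(6.890 × 0.6425) / 0.9660 = 1.488 / 0.9660 = 1.540 d.
L(t_c) = L₀ e^(−k_d t_c) = 37.9 × 0.7768 = 29.44 mg/L, and at the critical point k_a D_c = k_d L, so D_c = (0.164/1.13) × 29.44 = 4.273 mg/L.
Minimum DO = C_s − D_c = 10.6 − 4.273 = 6.327 mg/L.

t_c ≈ 1.54 d; D_c ≈ 4.27 mg/L; min DO ≈ 6.33 mg/L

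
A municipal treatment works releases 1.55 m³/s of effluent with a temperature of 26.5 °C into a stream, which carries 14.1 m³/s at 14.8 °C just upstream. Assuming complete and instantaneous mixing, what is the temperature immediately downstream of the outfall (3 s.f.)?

16.0 °C

Flow-weighted mixing: C = (Q_r C_r + Q_w C_w)/(Q_r + Q_w)
= (14.1×14.8 + 1.55×26.5)/(14.1 + 1.55) = 249.8/15.65 = 15.96 °C.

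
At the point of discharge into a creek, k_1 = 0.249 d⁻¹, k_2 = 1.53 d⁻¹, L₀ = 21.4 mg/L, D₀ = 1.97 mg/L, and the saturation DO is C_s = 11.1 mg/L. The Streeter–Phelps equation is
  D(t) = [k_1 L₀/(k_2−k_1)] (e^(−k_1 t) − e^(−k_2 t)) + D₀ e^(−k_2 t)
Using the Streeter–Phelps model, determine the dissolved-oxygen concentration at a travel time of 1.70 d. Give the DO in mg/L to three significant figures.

k_1 L₀/(k_2−k_1) = 0.249×21.4/(1.53−0.249) = 5.329/1.281 = 4.160 mg/L.
e^(−k_1 t) = e^(−0.249×1.700) = 0.6549; e^(−k_2 t) = e^(−1.53×1.700) = 0.07420.
D = 4.160 × (0.6549 − 0.07420) + 1.97 × 0.07420 = 2.415 + 0.1462 = 2.562 mg/L.
DO = C_s − D = 11.1 − 2.562 = 8.538 mg/L.

DO ≈ 8.54 mg/L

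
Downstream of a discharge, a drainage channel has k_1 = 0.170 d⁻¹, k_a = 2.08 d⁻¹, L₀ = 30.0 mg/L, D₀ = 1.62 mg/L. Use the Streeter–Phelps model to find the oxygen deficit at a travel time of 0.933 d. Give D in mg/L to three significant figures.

D ≈ 2.13 mg/L

k_1 L₀/(k_a−k_1) = 0.170×30.0/(2.08−0.170) = 5.100/1.910 = 2.670 mg/L.
e^(−k_1 t) = e^(−0.170×0.9330) = 0.8533; e^(−k_a t) = e^(−2.08×0.9330) = 0.1436.
D = 2.670 × (0.8533 − 0.1436) + 1.62 × 0.1436 = 1.895 + 0.2327 = 2.128 mg/L.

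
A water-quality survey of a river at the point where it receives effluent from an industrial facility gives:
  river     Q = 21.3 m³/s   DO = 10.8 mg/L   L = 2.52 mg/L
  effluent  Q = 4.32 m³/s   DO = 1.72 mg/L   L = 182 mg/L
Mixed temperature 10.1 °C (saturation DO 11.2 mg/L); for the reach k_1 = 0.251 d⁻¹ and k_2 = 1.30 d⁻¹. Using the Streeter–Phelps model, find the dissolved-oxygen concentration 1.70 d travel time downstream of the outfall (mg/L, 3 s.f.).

DO ≈ 6.73 mg/L

Mixed DO = (21.3×10.8 + 4.32×1.72)/(21.3+4.32) = 237.5/25.62 = 9.269 mg/L.
Mixed L₀ = (21.3×2.52 + 4.32×182)/(25.62) = 839.9/25.62 = 32.78 mg/L.
Initial deficit D₀ = C_s − DO₀ = 11.2 − 9.269 = 1.931 mg/L.
D(1.70) = [0.251×32.78/(1.30−0.251)](e^(−0.251×1.70) − e^(−1.30×1.70)) + 1.931 e^(−1.30×1.70)
= 7.844 × (0.6527 − 0.1097) + 1.931 × 0.1097 = 4.471 mg/L.
DO = 11.2 − 4.471 = 6.729 mg/L.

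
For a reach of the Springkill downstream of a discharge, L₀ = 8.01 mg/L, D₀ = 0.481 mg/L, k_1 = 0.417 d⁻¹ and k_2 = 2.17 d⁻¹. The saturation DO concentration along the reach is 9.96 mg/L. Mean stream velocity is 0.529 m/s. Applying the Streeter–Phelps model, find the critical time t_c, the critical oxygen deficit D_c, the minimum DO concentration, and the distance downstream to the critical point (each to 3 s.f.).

With k_2/k_1 = 5.204 and 1 − D₀(k_2−k_1)/(k_1 L₀) = 0.7476,
t_c = ln(5.204 × 0.7476) / (2.17 − 0.417) = ln(3.890) / 1.753 = 1.358/1.753 = 0.7749 d.
L(t_c) = L₀ e^(−k_1 t_c) = 8.01 × 0.7239 = 5.798 mg/L, and at the critical point k_2 D_c = k_1 L, so D_c = (0.417/2.17) × 5.798 = 1.114 mg/L.
Minimum DO = C_s − D_c = 9.96 − 1.114 = 8.846 mg/L.
x_c = v t_c = 0.529 m/s × 0.7749 d × 86400 s/d = 35420 m ≈ 35.4 km.

t_c ≈ 0.775 d; D_c ≈ 1.11 mg/L; min DO ≈ 8.85 mg/L; x_c ≈ 35.4 km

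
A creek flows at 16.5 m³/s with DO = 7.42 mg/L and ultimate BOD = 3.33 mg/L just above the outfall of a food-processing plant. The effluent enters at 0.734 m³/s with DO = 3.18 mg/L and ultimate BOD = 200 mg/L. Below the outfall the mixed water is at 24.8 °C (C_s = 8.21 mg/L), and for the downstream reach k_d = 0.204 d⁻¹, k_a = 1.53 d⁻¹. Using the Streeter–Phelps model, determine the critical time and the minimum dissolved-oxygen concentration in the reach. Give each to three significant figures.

t_c ≈ 0.936 d; minimum DO ≈ 6.92 mg/L

Mixed DO = (16.5×7.42 + 0.734×3.18)/(16.5+0.734) = 124.8/17.23 = 7.239 mg/L.
Mixed L₀ = (16.5×3.33 + 0.734×200)/(17.23) = 201.7/17.23 = 11.71 mg/L.
Initial deficit D₀ = C_s − DO₀ = 8.21 − 7.239 = 0.9706 mg/L.
t_c = (1/1.326) ln[(1.53/0.204)(1 − 0.9706×1.326/(0.204×11.71))] = 0.7541 × ln(3.458) = 0.9357 d.
D_c = (0.204/1.53) × 11.71 × e^(−0.204×0.9357) = 0.1333 × 11.71 × 0.8262 = 1.290 mg/L.
Minimum DO = 8.21 − 1.290 = 6.920 mg/L.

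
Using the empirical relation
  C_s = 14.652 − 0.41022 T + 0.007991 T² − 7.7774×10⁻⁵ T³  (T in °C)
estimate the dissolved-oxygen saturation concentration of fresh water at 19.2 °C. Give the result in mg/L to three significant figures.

C_s = 14.652 − 0.41022×19.2 + 0.007991×19.2² − 7.7774×10⁻⁵×19.2³ = 9.171 mg/L.

C_s ≈ 9.17 mg/L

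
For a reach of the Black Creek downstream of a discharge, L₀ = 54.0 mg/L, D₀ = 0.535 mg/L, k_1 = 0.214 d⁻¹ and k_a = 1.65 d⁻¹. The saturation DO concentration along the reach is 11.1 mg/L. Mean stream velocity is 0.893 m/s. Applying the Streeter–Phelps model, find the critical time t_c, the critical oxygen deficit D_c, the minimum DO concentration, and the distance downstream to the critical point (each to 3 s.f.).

With k_a/k_1 = 7.710 and 1 − D₀(k_a−k_1)/(k_1 L₀) = 0.9335,
t_c = ln(7.710 × 0.9335) / (1.65 − 0.214) = ln(7.198) / 1.436 = 1.974/1.436 = 1.374 d.
D_c = (k_1/k_a) L₀ e^(−k_1 t_c) = (0.214/1.65) × 54.0 × e^(−0.214×1.374) = 0.1297 × 54.0 × 0.7452 = 5.219 mg/L.
Minimum DO = C_s − D_c = 11.1 − 5.219 = 5.881 mg/L.
x_c = v t_c = 0.893 m/s × 1.374 d × 86400 s/d = 106000 m ≈ 106 km.

t_c ≈ 1.37 d; D_c ≈ 5.22 mg/L; min DO ≈ 5.88 mg/L; x_c ≈ 106 km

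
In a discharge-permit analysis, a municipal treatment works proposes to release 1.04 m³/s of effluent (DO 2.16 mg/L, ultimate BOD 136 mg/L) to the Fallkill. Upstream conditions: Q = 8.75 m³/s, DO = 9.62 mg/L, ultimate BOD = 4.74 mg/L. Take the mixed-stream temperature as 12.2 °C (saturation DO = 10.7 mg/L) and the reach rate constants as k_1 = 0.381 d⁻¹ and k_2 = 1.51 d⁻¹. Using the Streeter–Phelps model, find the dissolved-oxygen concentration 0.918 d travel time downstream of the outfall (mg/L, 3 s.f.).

Mixed DO = (8.75×9.62 + 1.04×2.16)/(8.75+1.04) = 86.42/9.790 = 8.828 mg/L.
Mixed L₀ = (8.75×4.74 + 1.04×136)/(9.790) = 182.9/9.790 = 18.68 mg/L.
Initial deficit D₀ = C_s − DO₀ = 10.7 − 8.828 = 1.872 mg/L.
D(0.918) = [0.381×18.68/(1.51−0.381)](e^(−0.381×0.918) − e^(−1.51×0.918)) + 1.872 e^(−1.51×0.918)
= 6.305 × (0.7049 − 0.2500) + 1.872 × 0.2500 = 3.336 mg/L.
DO = 10.7 − 3.336 = 7.364 mg/L.

DO ≈ 7.36 mg/L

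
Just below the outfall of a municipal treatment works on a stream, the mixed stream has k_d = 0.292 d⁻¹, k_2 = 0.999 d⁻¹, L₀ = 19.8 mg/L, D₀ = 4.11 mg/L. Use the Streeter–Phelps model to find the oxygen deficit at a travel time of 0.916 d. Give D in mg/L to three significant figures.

k_d L₀/(k_2−k_d) = 0.292×19.8/(0.999−0.292) = 5.782/0.7070 = 8.178 mg/L.
e^(−k_d t) = e^(−0.292×0.9160) = 0.7653; e^(−k_2 t) = e^(−0.999×0.9160) = 0.4005.
D = 8.178 × (0.7653 − 0.4005) + 4.11 × 0.4005 = 2.983 + 1.646 = 4.629 mg/L.

D ≈ 4.63 mg/L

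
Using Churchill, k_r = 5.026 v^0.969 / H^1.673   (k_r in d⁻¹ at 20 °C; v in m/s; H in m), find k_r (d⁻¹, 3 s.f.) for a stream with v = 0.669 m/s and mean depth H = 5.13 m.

k_r = 5.026 × 0.669^0.969 / 5.13^1.673 = 5.026 × 0.6774 / 15.42 = 0.2208 d⁻¹.

k_r ≈ 0.221 d⁻¹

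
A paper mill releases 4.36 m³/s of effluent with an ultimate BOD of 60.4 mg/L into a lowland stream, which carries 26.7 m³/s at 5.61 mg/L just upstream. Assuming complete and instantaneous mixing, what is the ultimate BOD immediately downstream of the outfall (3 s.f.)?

Flow-weighted mixing: C = (Q_r C_r + Q_w C_w)/(Q_r + Q_w)
= (26.7×5.61 + 4.36×60.4)/(26.7 + 4.36) = 413.1/31.06 = 13.30 mg/L.

13.3 mg/L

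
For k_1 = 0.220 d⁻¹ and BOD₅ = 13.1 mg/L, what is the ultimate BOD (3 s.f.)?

BOD₅ = L₀(1 − e^(−5k_1)) ⇒ L₀ = BOD₅ / (1 − e^(−5×0.220))
= 13.1 / (1 − 0.3329) = 13.1 / 0.6671 = 19.64 mg/L.

L₀ ≈ 19.6 mg/L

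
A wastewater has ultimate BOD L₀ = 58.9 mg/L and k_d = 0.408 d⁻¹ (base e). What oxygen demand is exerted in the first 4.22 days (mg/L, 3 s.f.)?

y_t = L₀(1 − e^(−k_d t)) = 58.9 × (1 − e^(−0.408×4.22))
= 58.9 × (1 − 0.1788) = 58.9 × 0.8212 = 48.37 mg/L.

y ≈ 48.4 mg/L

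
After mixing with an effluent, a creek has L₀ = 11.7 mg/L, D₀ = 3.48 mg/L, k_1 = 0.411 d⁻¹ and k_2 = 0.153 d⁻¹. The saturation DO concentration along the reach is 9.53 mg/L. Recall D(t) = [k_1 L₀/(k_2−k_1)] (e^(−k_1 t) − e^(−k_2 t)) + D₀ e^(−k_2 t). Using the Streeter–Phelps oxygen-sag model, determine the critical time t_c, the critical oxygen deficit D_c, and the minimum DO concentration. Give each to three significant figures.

t_c ≈ 3.17 d; D_c ≈ 8.55 mg/L; min DO ≈ 0.977 mg/L

t_c = [1/(k_2−k_1)] ln[(k_2/k_1)(1 − D₀(k_2−k_1)/(k_1 L₀))]
= [1/(0.153−0.411)] ln[(0.153/0.411)(1 − 3.48×-0.2580/(0.411×11.7))]
= (1/-0.2580) ln[0.3723 × 1.187] = -3.876 × ln(0.4418) = -3.876 × -0.8170 = 3.167 d.
L(t_c) = L₀ e^(−k_1 t_c) = 11.7 × 0.2721 = 3.184 mg/L, and at the critical point k_2 D_c = k_1 L, so D_c = (0.411/0.153) × 3.184 = 8.553 mg/L.
Minimum DO = C_s − D_c = 9.53 − 8.553 = 0.9769 mg/L.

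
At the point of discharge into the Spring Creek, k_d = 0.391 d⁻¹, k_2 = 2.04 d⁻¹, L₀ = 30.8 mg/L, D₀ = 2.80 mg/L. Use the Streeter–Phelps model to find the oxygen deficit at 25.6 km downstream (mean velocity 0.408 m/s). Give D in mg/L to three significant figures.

Travel time t = x/v = 25.6 km / (0.408 m/s) = 25600 m / 0.408 m/s = 62750 s = 0.7262 d.
k_d L₀/(k_2−k_d) = 0.391×30.8/(2.04−0.391) = 12.04/1.649 = 7.303 mg/L.
e^(−k_d t) = e^(−0.391×0.7262) = 0.7528; e^(−k_2 t) = e^(−2.04×0.7262) = 0.2273.
D = 7.303 × (0.7528 − 0.2273) + 2.80 × 0.2273 = 3.838 + 0.6364 = 4.474 mg/L.

D ≈ 4.47 mg/L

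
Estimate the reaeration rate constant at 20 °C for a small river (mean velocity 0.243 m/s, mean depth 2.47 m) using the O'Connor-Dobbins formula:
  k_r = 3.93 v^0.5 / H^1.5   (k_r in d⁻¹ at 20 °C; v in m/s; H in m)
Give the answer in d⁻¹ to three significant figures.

k_r = 3.93 × 0.243^0.5 / 2.47^1.5 = 3.93 × 0.4930 / 3.882 = 0.4991 d⁻¹.

k_r ≈ 0.499 d⁻¹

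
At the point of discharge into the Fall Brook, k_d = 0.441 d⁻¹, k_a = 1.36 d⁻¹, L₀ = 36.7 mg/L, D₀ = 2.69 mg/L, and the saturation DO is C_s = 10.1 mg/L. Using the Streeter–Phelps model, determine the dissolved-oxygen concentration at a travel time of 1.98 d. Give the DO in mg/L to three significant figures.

DO ≈ 3.76 mg/L

k_d L₀/(k_a−k_d) = 0.441×36.7/(1.36−0.441) = 16.18/0.9190 = 17.61 mg/L.
e^(−k_d t) = e^(−0.441×1.980) = 0.4176; e^(−k_a t) = e^(−1.36×1.980) = 0.06769.
D = 17.61 × (0.4176 − 0.06769) + 2.69 × 0.06769 = 6.163 + 0.1821 = 6.345 mg/L.
DO = C_s − D = 10.1 − 6.345 = 3.755 mg/L.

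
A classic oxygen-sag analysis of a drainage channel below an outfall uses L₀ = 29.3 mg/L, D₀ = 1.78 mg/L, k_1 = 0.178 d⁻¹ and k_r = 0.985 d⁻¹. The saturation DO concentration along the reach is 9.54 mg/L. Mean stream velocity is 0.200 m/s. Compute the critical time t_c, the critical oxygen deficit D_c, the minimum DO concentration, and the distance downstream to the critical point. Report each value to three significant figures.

At the critical point dD/dt = 0, so k_1 L₀ e^(−k_1 t) = k_r D. Substituting D(t) from the Streeter–Phelps equation and solving for t gives
t_c = ln[(k_r/k_1)(1 − D₀(k_r−k_1)/(k_1 L₀))] / (k_r−k_1).
Here k_r−k_1 = 0.8070 d⁻¹ and 1 − D₀(k_r−k_1)/(k_1 L₀) = 1 − 1.78×0.8070/(0.178×29.3) = 0.7246, so
t_c = ln(5.534 × 0.7246) / 0.8070 = 1.389 / 0.8070 = 1.721 d.
D_c = (k_1/k_r) L₀ e^(−k_1 t_c) = (0.178/0.985) × 29.3 × e^(−0.178×1.721) = 0.1807 × 29.3 × 0.7362 = 3.898 mg/L.
Minimum DO = C_s − D_c = 9.54 − 3.898 = 5.642 mg/L.
x_c = v t_c = 0.200 m/s × 1.721 d × 86400 s/d = 29740 m ≈ 29.7 km.

t_c ≈ 1.72 d; D_c ≈ 3.90 mg/L; min DO ≈ 5.64 mg/L; x_c ≈ 29.7 km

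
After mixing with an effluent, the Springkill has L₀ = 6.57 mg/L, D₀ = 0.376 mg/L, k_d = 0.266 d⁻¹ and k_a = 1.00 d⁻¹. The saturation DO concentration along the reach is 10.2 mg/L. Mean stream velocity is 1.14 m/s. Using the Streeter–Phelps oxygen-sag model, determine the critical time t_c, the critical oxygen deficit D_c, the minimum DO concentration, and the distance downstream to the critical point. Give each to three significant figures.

At the critical point dD/dt = 0, so k_d L₀ e^(−k_d t) = k_a D. Substituting D(t) from the Streeter–Phelps equation and solving for t gives
t_c = ln[(k_a/k_d)(1 − D₀(k_a−k_d)/(k_d L₀))] / (k_a−k_d).
Here k_a−k_d = 0.7340 d⁻¹ and 1 − D₀(k_a−k_d)/(k_d L₀) = 1 − 0.376×0.7340/(0.266×6.57) = 0.8421, so
t_c = ln(3.759 × 0.8421) / 0.7340 = 1.152 / 0.7340 = 1.570 d.
D_c = (k_d/k_a) L₀ e^(−k_d t_c) = (0.266/1.00) × 6.57 × e^(−0.266×1.570) = 0.2660 × 6.57 × 0.6586 = 1.151 mg/L.
Minimum DO = C_s − D_c = 10.2 − 1.151 = 9.049 mg/L.
x_c = v t_c = 1.14 m/s × 1.570 d × 86400 s/d = 154600 m ≈ 155 km.

t_c ≈ 1.57 d; D_c ≈ 1.15 mg/L; min DO ≈ 9.05 mg/L; x_c ≈ 155 km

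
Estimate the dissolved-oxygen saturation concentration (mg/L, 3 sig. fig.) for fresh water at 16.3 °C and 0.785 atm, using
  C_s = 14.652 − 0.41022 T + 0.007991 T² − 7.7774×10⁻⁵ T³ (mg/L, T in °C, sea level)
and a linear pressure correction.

C_s ≈ 7.66 mg/L

At sea level: C_s = 14.652 − 0.41022×16.3 + 0.007991×16.3² − 7.7774×10⁻⁵×16.3³ = 9.752 mg/L.
Pressure correction: C_s' = 9.752 × 0.785 = 7.655 mg/L.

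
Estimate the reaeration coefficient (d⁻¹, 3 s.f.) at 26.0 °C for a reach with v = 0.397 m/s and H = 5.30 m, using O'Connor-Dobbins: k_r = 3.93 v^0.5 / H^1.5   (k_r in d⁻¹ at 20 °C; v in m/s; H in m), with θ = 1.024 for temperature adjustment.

k_r ≈ 0.234 d⁻¹

k_r(20) = 3.93 × 0.397^0.5 / 5.30^1.5 = 3.93 × 0.6301 / 12.20 = 0.2029 d⁻¹.
k_r(26.0) = 0.2029 × 1.024^(26.0−20) = 0.2029 × 1.153 = 0.2340 d⁻¹.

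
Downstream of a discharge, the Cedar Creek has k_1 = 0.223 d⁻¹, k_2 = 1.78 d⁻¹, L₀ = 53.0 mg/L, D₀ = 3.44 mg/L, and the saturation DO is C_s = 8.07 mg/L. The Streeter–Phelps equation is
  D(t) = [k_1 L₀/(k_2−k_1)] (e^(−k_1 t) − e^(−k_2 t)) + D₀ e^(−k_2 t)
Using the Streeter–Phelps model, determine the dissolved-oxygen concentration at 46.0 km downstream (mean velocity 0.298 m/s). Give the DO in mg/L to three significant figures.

Travel time t = x/v = 46.0 km / (0.298 m/s) = 46000 m / 0.298 m/s = 154400 s = 1.787 d.
k_1 L₀/(k_2−k_1) = 0.223×53.0/(1.78−0.223) = 11.82/1.557 = 7.591 mg/L.
e^(−k_1 t) = e^(−0.223×1.787) = 0.6714; e^(−k_2 t) = e^(−1.78×1.787) = 0.04158.
D = 7.591 × (0.6714 − 0.04158) + 3.44 × 0.04158 = 4.781 + 0.1430 = 4.924 mg/L.
DO = C_s − D = 8.07 − 4.924 = 3.146 mg/L.

DO ≈ 3.15 mg/L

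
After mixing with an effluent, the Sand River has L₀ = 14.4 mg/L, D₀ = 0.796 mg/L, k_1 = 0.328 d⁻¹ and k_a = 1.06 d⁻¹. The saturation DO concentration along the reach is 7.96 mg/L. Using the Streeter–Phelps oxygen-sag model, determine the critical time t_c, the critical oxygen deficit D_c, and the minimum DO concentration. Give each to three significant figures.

t_c ≈ 1.42 d; D_c ≈ 2.79 mg/L; min DO ≈ 5.17 mg/L

With k_a/k_1 = 3.232 and 1 − D₀(k_a−k_1)/(k_1 L₀) = 0.8766,
t_c = ln(3.232 × 0.8766) / (1.06 − 0.328) = ln(2.833) / 0.7320 = 1.041/0.7320 = 1.423 d.
L(t_c) = L₀ e^(−k_1 t_c) = 14.4 × 0.6271 = 9.031 mg/L, and at the critical point k_a D_c = k_1 L, so D_c = (0.328/1.06) × 9.031 = 2.794 mg/L.
Minimum DO = C_s − D_c = 7.96 − 2.794 = 5.166 mg/L.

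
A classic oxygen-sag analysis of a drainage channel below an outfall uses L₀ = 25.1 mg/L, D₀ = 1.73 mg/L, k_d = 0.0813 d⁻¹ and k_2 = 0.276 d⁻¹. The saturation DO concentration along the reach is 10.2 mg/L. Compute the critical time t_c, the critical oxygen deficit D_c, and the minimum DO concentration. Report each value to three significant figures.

t_c ≈ 5.35 d; D_c ≈ 4.79 mg/L; min DO ≈ 5.41 mg/L

With k_2/k_d = 3.395 and 1 − D₀(k_2−k_d)/(k_d L₀) = 0.8349,
t_c = ln(3.395 × 0.8349) / (0.276 − 0.0813) = ln(2.834) / 0.1947 = 1.042/0.1947 = 5.351 d.
L(t_c) = L₀ e^(−k_d t_c) = 25.1 × 0.6472 = 16.25 mg/L, and at the critical point k_2 D_c = k_d L, so D_c = (0.0813/0.276) × 16.25 = 4.785 mg/L.
Minimum DO = C_s − D_c = 10.2 − 4.785 = 5.415 mg/L.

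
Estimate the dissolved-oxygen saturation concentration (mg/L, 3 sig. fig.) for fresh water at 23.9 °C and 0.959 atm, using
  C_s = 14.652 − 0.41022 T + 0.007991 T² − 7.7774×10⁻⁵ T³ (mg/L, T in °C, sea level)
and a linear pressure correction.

At sea level: C_s = 14.652 − 0.41022×23.9 + 0.007991×23.9² − 7.7774×10⁻⁵×23.9³ = 8.351 mg/L.
Pressure correction: C_s' = 8.351 × 0.959 = 8.008 mg/L.

C_s ≈ 8.01 mg/L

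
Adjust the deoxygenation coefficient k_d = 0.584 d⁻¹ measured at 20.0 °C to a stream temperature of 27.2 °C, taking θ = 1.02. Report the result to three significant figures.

k_d ≈ 0.673 d⁻¹

k_d(T₂) = k_d(T₁) · θ^(T₂−T₁) = 0.584 × 1.02^(27.2−20.0)
= 0.584 × 1.02^7.20 = 0.584 × 1.153 = 0.6735 d⁻¹.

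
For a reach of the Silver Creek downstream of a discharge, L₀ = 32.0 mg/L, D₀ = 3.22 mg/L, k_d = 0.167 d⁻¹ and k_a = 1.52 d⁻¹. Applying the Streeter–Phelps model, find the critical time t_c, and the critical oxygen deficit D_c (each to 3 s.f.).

t_c ≈ 0.384 d; D_c ≈ 3.30 mg/L

At the critical point dD/dt = 0, so k_d L₀ e^(−k_d t) = k_a D. Substituting D(t) from the Streeter–Phelps equation and solving for t gives
t_c = ln[(k_a/k_d)(1 − D₀(k_a−k_d)/(k_d L₀))] / (k_a−k_d).
Here k_a−k_d = 1.353 d⁻¹ and 1 − D₀(k_a−k_d)/(k_d L₀) = 1 − 3.22×1.353/(0.167×32.0) = 0.1848, so
t_c = ln(9.102 × 0.1848) / 1.353 = 0.5198 / 1.353 = 0.3842 d.
L(t_c) = L₀ e^(−k_d t_c) = 32.0 × 0.9379 = 30.01 mg/L, and at the critical point k_a D_c = k_d L, so D_c = (0.167/1.52) × 30.01 = 3.297 mg/L.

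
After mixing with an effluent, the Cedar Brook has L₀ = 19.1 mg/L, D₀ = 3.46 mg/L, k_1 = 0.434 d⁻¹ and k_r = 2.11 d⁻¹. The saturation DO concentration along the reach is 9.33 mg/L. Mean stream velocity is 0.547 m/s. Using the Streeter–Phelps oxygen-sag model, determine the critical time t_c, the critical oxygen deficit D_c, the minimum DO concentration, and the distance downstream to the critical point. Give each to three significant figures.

t_c = [1/(k_r−k_1)] ln[(k_r/k_1)(1 − D₀(k_r−k_1)/(k_1 L₀))]
= [1/(2.11−0.434)] ln[(2.11/0.434)(1 − 3.46×1.676/(0.434×19.1))]
= (1/1.676) ln[4.862 × 0.3004] = 0.5967 × ln(1.461) = 0.5967 × 0.3789 = 0.2261 d.
D_c = (k_1/k_r) L₀ e^(−k_1 t_c) = (0.434/2.11) × 19.1 × e^(−0.434×0.2261) = 0.2057 × 19.1 × 0.9065 = 3.561 mg/L.
Minimum DO = C_s − D_c = 9.33 − 3.561 = 5.769 mg/L.
x_c = v t_c = 0.547 m/s × 0.2261 d × 86400 s/d = 10680 m ≈ 10.7 km.

t_c ≈ 0.226 d; D_c ≈ 3.56 mg/L; min DO ≈ 5.77 mg/L; x_c ≈ 10.7 km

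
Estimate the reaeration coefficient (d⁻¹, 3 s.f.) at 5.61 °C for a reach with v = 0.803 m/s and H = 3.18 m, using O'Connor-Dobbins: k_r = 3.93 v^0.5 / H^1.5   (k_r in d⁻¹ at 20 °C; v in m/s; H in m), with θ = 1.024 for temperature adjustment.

k_r ≈ 0.441 d⁻¹

k_r(20) = 3.93 × 0.803^0.5 / 3.18^1.5 = 3.93 × 0.8961 / 5.671 = 0.6210 d⁻¹.
k_r(5.61) = 0.6210 × 1.024^(5.61−20) = 0.6210 × 0.7109 = 0.4415 d⁻¹.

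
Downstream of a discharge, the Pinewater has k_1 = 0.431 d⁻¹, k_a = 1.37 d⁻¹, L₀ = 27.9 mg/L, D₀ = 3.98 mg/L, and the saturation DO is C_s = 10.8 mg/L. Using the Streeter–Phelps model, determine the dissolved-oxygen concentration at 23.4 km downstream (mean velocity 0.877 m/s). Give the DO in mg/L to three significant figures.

DO ≈ 5.37 mg/L

Travel time t = x/v = 23.4 km / (0.877 m/s) = 23400 m / 0.877 m/s = 26680 s = 0.3088 d.
k_1 L₀/(k_a−k_1) = 0.431×27.9/(1.37−0.431) = 12.02/0.9390 = 12.81 mg/L.
e^(−k_1 t) = e^(−0.431×0.3088) = 0.8754; e^(−k_a t) = e^(−1.37×0.3088) = 0.6550.
D = 12.81 × (0.8754 − 0.6550) + 3.98 × 0.6550 = 2.822 + 2.607 = 5.429 mg/L.
DO = C_s − D = 10.8 − 5.429 = 5.371 mg/L.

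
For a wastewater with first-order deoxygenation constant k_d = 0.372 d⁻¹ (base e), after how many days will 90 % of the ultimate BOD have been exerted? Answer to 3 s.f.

t ≈ 6.19 d

y/L₀ = 1 − e^(−k_d t) = 0.90 ⇒ e^(−k_d t) = 0.100
t = −ln(0.100) / 0.372 = 2.303 / 0.372 = 6.190 d.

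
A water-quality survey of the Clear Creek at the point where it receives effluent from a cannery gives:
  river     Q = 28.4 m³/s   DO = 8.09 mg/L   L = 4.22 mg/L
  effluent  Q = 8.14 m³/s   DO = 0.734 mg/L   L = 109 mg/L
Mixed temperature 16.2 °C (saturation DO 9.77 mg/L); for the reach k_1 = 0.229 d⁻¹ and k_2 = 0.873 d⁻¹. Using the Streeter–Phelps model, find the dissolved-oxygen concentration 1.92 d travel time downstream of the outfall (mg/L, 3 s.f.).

DO ≈ 4.67 mg/L

Mixed DO = (28.4×8.09 + 8.14×0.734)/(28.4+8.14) = 235.7/36.54 = 6.451 mg/L.
Mixed L₀ = (28.4×4.22 + 8.14×109)/(36.54) = 1007/36.54 = 27.56 mg/L.
Initial deficit D₀ = C_s − DO₀ = 9.77 − 6.451 = 3.319 mg/L.
D(1.92) = [0.229×27.56/(0.873−0.229)](e^(−0.229×1.92) − e^(−0.873×1.92)) + 3.319 e^(−0.873×1.92)
= 9.801 × (0.6442 − 0.1871) + 3.319 × 0.1871 = 5.101 mg/L.
DO = 9.77 − 5.101 = 4.669 mg/L.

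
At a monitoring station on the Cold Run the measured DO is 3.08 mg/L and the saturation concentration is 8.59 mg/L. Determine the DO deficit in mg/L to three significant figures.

D ≈ 5.51 mg/L

D = C_s − C = 8.59 − 3.08 = 5.51 mg/L.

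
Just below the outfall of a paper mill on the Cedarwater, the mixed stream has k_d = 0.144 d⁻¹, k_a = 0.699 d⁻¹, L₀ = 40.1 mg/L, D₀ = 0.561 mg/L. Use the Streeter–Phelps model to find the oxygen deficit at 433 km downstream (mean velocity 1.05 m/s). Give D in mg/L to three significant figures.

Travel time t = x/v = 433 km / (1.05 m/s) = 433000 m / 1.05 m/s = 412400 s = 4.773 d.
k_d L₀/(k_a−k_d) = 0.144×40.1/(0.699−0.144) = 5.774/0.5550 = 10.40 mg/L.
e^(−k_d t) = e^(−0.144×4.773) = 0.5029; e^(−k_a t) = e^(−0.699×4.773) = 0.03557.
D = 10.40 × (0.5029 − 0.03557) + 0.561 × 0.03557 = 4.863 + 0.01995 = 4.883 mg/L.

D ≈ 4.88 mg/L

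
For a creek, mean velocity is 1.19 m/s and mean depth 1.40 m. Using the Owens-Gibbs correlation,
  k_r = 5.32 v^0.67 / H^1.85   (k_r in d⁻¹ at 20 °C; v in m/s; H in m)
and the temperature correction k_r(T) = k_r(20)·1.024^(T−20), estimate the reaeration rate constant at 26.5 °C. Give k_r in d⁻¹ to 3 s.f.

k_r ≈ 3.74 d⁻¹

k_r(20) = 5.32 × 1.19^0.67 / 1.40^1.85 = 5.32 × 1.124 / 1.864 = 3.208 d⁻¹.
k_r(26.5) = 3.208 × 1.024^(26.5−20) = 3.208 × 1.167 = 3.742 d⁻¹.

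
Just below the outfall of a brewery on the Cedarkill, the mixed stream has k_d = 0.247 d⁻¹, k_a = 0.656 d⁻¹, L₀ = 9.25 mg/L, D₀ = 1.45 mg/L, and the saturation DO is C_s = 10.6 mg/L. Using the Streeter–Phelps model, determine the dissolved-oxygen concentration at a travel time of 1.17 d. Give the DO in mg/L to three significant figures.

DO ≈ 8.34 mg/L

k_d L₀/(k_a−k_d) = 0.247×9.25/(0.656−0.247) = 2.285/0.4090 = 5.586 mg/L.
e^(−k_d t) = e^(−0.247×1.170) = 0.7490; e^(−k_a t) = e^(−0.656×1.170) = 0.4642.
D = 5.586 × (0.7490 − 0.4642) + 1.45 × 0.4642 = 1.591 + 0.6730 = 2.264 mg/L.
DO = C_s − D = 10.6 − 2.264 = 8.336 mg/L.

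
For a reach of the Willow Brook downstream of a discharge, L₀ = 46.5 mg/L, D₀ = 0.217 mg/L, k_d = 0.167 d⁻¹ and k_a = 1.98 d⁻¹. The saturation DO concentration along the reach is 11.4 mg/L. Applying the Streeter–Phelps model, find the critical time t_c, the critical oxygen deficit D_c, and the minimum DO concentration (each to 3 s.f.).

t_c ≈ 1.34 d; D_c ≈ 3.14 mg/L; min DO ≈ 8.26 mg/L

With k_a/k_d = 11.86 and 1 − D₀(k_a−k_d)/(k_d L₀) = 0.9493,
t_c = ln(11.86 × 0.9493) / (1.98 − 0.167) = ln(11.26) / 1.813 = 2.421/1.813 = 1.335 d.
L(t_c) = L₀ e^(−k_d t_c) = 46.5 × 0.8001 = 37.21 mg/L, and at the critical point k_a D_c = k_d L, so D_c = (0.167/1.98) × 37.21 = 3.138 mg/L.
Minimum DO = C_s − D_c = 11.4 − 3.138 = 8.262 mg/L.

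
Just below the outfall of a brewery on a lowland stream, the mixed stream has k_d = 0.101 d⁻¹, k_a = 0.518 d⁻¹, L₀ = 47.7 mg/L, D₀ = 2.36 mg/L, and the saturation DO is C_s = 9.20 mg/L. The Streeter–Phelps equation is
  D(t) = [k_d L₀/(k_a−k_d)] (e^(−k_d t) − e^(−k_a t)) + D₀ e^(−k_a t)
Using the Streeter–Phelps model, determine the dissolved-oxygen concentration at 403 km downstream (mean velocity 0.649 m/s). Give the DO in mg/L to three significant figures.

DO ≈ 3.83 mg/L

Travel time t = x/v = 403 km / (0.649 m/s) = 403000 m / 0.649 m/s = 621000 s = 7.187 d.
k_d L₀/(k_a−k_d) = 0.101×47.7/(0.518−0.101) = 4.818/0.4170 = 11.55 mg/L.
e^(−k_d t) = e^(−0.101×7.187) = 0.4839; e^(−k_a t) = e^(−0.518×7.187) = 0.02416.
D = 11.55 × (0.4839 − 0.02416) + 2.36 × 0.02416 = 5.311 + 0.05703 = 5.368 mg/L.
DO = C_s − D = 9.20 − 5.368 = 3.832 mg/L.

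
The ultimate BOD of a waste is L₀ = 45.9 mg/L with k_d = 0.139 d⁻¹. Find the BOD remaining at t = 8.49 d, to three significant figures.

L ≈ 14.1 mg/L

L_t = L₀ e^(−k_d t) = 45.9 × e^(−0.139×8.49) = 45.9 × 0.3072 = 14.10 mg/L.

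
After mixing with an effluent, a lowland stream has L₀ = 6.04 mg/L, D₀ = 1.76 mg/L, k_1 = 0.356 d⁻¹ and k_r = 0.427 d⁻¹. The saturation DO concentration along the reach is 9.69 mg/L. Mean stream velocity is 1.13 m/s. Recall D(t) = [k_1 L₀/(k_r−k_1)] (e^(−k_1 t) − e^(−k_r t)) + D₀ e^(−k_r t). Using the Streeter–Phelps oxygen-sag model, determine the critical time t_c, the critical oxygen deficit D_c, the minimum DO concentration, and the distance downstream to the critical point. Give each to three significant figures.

t_c ≈ 1.72 d; D_c ≈ 2.73 mg/L; min DO ≈ 6.96 mg/L; x_c ≈ 168 km

With k_r/k_1 = 1.199 and 1 − D₀(k_r−k_1)/(k_1 L₀) = 0.9419,
t_c = ln(1.199 × 0.9419) / (0.427 − 0.356) = ln(1.130) / 0.07100 = 0.1220/0.07100 = 1.718 d.
D_c = (k_1/k_r) L₀ e^(−k_1 t_c) = (0.356/0.427) × 6.04 × e^(−0.356×1.718) = 0.8337 × 6.04 × 0.5425 = 2.732 mg/L.
Minimum DO = C_s − D_c = 9.69 − 2.732 = 6.958 mg/L.
x_c = v t_c = 1.13 m/s × 1.718 d × 86400 s/d = 167700 m ≈ 168 km.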